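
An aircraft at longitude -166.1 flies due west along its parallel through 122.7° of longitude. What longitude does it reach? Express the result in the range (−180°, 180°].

Start at -166.1°; shift −122.7° → -288.8°.
-288.8° lies outside (−180°, 180°]; add 360° → +71.2°.

+71.2°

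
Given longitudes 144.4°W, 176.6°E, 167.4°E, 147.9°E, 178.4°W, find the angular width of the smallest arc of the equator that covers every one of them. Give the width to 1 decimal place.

67.7°

Sort the longitudes: -178.4°, -144.4°, +147.9°, +167.4°, +176.6°.
Eastward gaps between consecutive values (wrapping around): 34.0°, 292.3°, 19.5°, 9.2°, 5.0°.
Largest gap = 292.3° ⇒ minimal covering band is its complement: 360° − 292.3° = 67.7°.
Band runs from +147.9° eastward to -144.4°, crossing the antimeridian.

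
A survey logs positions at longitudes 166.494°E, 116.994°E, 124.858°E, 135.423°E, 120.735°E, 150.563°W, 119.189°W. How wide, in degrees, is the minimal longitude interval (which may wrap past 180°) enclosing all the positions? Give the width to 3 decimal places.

123.817°

Sort the longitudes: -150.563°, -119.189°, +116.994°, +120.735°, +124.858°, +135.423°, +166.494°.
Eastward gaps between consecutive values (wrapping around): 31.374°, 236.183°, 3.741°, 4.123°, 10.565°, 31.071°, 42.943°.
Largest gap = 236.183° ⇒ minimal covering band is its complement: 360° − 236.183° = 123.817°.
Band runs from +116.994° eastward to -119.189°, crossing the antimeridian.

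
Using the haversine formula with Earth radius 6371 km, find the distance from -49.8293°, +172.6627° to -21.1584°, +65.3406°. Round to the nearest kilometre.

Δλ = 65.3406 − 172.6627 = -107.3221°.
Δφ = -21.1584 − -49.8293 = 28.6709°.
a = sin²(Δφ/2) + cos φ₁ · cos φ₂ · sin²(Δλ/2) = 0.451654.
c = 2·atan2(√a, √(1−a)) = 1.47395 rad → d = 6371·c ≈ 9390.55 km.

9391 km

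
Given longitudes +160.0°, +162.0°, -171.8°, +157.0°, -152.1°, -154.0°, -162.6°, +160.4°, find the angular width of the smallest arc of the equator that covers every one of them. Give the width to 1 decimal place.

50.9°

Sort the longitudes: -171.8°, -162.6°, -154.0°, -152.1°, +157.0°, +160.0°, +160.4°, +162.0°.
Eastward gaps between consecutive values (wrapping around): 9.2°, 8.6°, 1.9°, 309.1°, 3.0°, 0.4°, 1.6°, 26.2°.
Largest gap = 309.1° ⇒ minimal covering band is its complement: 360° − 309.1° = 50.9°.
Band runs from +157.0° eastward to -152.1°, crossing the antimeridian.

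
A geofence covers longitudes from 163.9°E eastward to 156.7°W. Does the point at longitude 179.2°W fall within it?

Yes

Band width going east from +163.9° to -156.7°: ((-156.7 − 163.9) mod 360) = 39.4°.
Offset of -179.2° east of the west edge: ((-179.2 − 163.9) mod 360) = 16.9°.
16.9° ≤ 39.4° ⇒ inside.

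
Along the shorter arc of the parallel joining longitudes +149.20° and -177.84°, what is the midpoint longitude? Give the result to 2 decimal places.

+165.68°

Signed shortest Δλ from +149.20° to -177.84° is +32.96°.
Midpoint longitude = +149.20° + (+32.96°)/2 = +149.20° + 16.48° = +165.68°.
(The naïve average (+149.20 + -177.84)/2 = -14.32° is on the wrong side of the globe.)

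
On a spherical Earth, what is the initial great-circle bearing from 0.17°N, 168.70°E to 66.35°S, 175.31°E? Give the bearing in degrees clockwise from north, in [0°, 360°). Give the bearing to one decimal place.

Δλ = 175.31 − 168.70 = 6.61°.
θ = atan2( sin Δλ · cos φ₂ , cos φ₁ · sin φ₂ − sin φ₁ · cos φ₂ · cos Δλ )
  = atan2(0.04618, -0.91719) = 177.118° → normalised to [0°, 360°): 177.118°.

177.1°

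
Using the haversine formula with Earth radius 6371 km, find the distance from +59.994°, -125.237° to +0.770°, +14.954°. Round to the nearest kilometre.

12439 km

Δλ = 14.954 − -125.237 = 140.191°.
Δφ = 0.770 − 59.994 = -59.224°.
a = sin²(Δφ/2) + cos φ₁ · cos φ₂ · sin²(Δλ/2) = 0.686244.
c = 2·atan2(√a, √(1−a)) = 1.95249 rad → d = 6371·c ≈ 12439.29 km.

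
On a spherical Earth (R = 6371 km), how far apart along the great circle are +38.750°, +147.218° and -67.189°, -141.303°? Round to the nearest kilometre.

Δλ = -141.303 − 147.218 = -288.521°; wrapped into (−180°, 180°]: 71.479°.
Δφ = -67.189 − 38.750 = -105.939°.
a = sin²(Δφ/2) + cos φ₁ · cos φ₂ · sin²(Δλ/2) = 0.740463.
c = 2·atan2(√a, √(1−a)) = 2.07251 rad → d = 6371·c ≈ 13203.94 km.

13204 km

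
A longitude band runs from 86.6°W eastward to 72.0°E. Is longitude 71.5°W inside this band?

Yes

Band width going east from -86.6° to +72.0°: ((72.0 − -86.6) mod 360) = 158.6°.
Offset of -71.5° east of the west edge: ((-71.5 − -86.6) mod 360) = 15.1°.
15.1° ≤ 158.6° ⇒ inside.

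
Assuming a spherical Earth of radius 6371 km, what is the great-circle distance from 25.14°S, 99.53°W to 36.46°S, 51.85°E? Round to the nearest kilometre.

12537 km

Δλ = 51.85 − -99.53 = 151.38°.
Δφ = -36.46 − -25.14 = -11.32°.
a = sin²(Δφ/2) + cos φ₁ · cos φ₂ · sin²(Δλ/2) = 0.693332.
c = 2·atan2(√a, √(1−a)) = 1.96781 rad → d = 6371·c ≈ 12536.90 km.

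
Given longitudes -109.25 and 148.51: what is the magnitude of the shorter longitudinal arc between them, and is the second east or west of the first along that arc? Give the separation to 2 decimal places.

Raw difference: 148.51 − -109.25 = 257.76°.
Normalise into (−180°, 180°]: 257.76° − 360° = -102.24°.
Negative ⇒ the second point lies to the west; separation 102.24°.

102.24° west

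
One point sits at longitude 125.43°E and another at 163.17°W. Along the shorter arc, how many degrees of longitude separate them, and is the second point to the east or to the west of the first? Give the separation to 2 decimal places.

71.40° east

Raw difference: -163.17 − 125.43 = -288.6°.
Normalise into (−180°, 180°]: -288.6° + 360° = 71.4°.
Positive ⇒ the second point lies to the east; separation 71.40°.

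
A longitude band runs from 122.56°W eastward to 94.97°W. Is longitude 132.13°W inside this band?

Band width going east from -122.56° to -94.97°: ((-94.97 − -122.56) mod 360) = 27.59°.
Offset of -132.13° east of the west edge: ((-132.13 − -122.56) mod 360) = 350.43°.
350.43° > 27.59° ⇒ outside.

No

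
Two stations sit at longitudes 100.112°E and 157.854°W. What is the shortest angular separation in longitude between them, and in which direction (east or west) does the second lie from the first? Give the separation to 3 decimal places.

Raw difference: -157.854 − 100.112 = -257.966°.
Normalise into (−180°, 180°]: -257.966° + 360° = 102.034°.
Positive ⇒ the second point lies to the east; separation 102.034°.

102.034° east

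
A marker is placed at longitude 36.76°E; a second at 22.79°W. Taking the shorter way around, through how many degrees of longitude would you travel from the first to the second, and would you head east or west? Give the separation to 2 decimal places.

59.55° west

Raw difference: -22.79 − 36.76 = -59.55°.
Normalise into (−180°, 180°]: -59.55° stays -59.55°.
Negative ⇒ the second point lies to the west; separation 59.55°.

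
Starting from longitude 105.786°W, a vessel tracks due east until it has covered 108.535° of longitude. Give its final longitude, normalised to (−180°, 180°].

2.749°E

Start at -105.786°; shift +108.535° → +2.749°.
+2.749° already lies in (−180°, 180°].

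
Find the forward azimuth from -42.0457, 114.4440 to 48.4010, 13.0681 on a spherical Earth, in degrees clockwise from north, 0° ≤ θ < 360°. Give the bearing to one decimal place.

Δλ = 13.0681 − 114.4440 = -101.3759°.
θ = atan2( sin Δλ · cos φ₂ , cos φ₁ · sin φ₂ − sin φ₁ · cos φ₂ · cos Δλ )
  = atan2(-0.65087, 0.46763) = -54.304° → normalised to [0°, 360°): 305.696°.

305.7°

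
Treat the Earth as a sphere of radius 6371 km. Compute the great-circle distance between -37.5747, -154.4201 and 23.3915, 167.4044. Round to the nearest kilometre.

7867 km

Δλ = 167.4044 − -154.4201 = 321.8245°; wrapped into (−180°, 180°]: -38.1755°.
Δφ = 23.3915 − -37.5747 = 60.9662°.
a = sin²(Δφ/2) + cos φ₁ · cos φ₂ · sin²(Δλ/2) = 0.335127.
c = 2·atan2(√a, √(1−a)) = 1.23476 rad → d = 6371·c ≈ 7866.67 km.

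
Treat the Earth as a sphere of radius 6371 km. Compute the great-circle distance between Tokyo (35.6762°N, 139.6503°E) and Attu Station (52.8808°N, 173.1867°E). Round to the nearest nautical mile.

1748 nmi

Δλ = 173.1867 − 139.6503 = 33.5364°.
Δφ = 52.8808 − 35.6762 = 17.2046°.
a = sin²(Δφ/2) + cos φ₁ · cos φ₂ · sin²(Δλ/2) = 0.063175.
c = 2·atan2(√a, √(1−a)) = 0.50814 rad → d = 6371·c ≈ 3237.37 km ≈ 1748.04 nmi.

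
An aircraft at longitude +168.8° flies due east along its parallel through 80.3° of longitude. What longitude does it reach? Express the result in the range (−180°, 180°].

-110.9°

Start at +168.8°; shift +80.3° → +249.1°.
+249.1° lies outside (−180°, 180°]; subtract 360° → -110.9°.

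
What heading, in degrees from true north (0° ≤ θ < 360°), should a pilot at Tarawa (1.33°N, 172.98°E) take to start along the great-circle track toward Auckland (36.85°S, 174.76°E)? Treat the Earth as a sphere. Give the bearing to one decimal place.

Δλ = 174.76 − 172.98 = 1.78°.
θ = atan2( sin Δλ · cos φ₂ , cos φ₁ · sin φ₂ − sin φ₁ · cos φ₂ · cos Δλ )
  = atan2(0.02486, -0.61813) = 177.697° → normalised to [0°, 360°): 177.697°.

177.7°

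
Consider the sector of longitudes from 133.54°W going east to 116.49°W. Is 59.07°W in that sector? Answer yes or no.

No

Band width going east from -133.54° to -116.49°: ((-116.49 − -133.54) mod 360) = 17.05°.
Offset of -59.07° east of the west edge: ((-59.07 − -133.54) mod 360) = 74.47°.
74.47° > 17.05° ⇒ outside.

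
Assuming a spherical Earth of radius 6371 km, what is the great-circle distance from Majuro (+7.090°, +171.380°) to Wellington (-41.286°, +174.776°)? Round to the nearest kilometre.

Δλ = 174.776 − 171.380 = 3.396°.
Δφ = -41.286 − 7.090 = -48.376°.
a = sin²(Δφ/2) + cos φ₁ · cos φ₂ · sin²(Δλ/2) = 0.168535.
c = 2·atan2(√a, √(1−a)) = 0.84607 rad → d = 6371·c ≈ 5390.32 km.

5390 km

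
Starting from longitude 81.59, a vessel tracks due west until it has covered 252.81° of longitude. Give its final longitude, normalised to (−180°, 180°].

Start at +81.59°; shift −252.81° → -171.22°.
-171.22° already lies in (−180°, 180°].

-171.22°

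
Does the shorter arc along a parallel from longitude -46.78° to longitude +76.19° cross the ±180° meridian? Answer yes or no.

No

Signed shortest Δλ = ((76.19 − -46.78 + 180) mod 360) − 180 = 122.97°.
Going east by 122.97° from -46.78° reaches +76.19° without touching 180°.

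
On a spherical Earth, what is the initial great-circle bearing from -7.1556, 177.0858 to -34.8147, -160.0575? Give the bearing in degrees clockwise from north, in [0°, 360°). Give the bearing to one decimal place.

146.0°

Δλ = -160.0575 − 177.0858 = -337.1433°; wrapped into (−180°, 180°]: 22.8567°.
θ = atan2( sin Δλ · cos φ₂ , cos φ₁ · sin φ₂ − sin φ₁ · cos φ₂ · cos Δλ )
  = atan2(0.31890, -0.47224) = 145.969° → normalised to [0°, 360°): 145.969°.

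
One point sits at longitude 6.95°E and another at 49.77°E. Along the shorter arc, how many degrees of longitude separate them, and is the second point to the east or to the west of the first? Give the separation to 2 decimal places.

Raw difference: 49.77 − 6.95 = 42.82°.
Normalise into (−180°, 180°]: 42.82° stays 42.82°.
Positive ⇒ the second point lies to the east; separation 42.82°.

42.82° east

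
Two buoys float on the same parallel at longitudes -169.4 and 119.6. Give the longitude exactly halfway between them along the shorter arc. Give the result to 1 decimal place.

Signed shortest Δλ from -169.4° to +119.6° is -71.0°.
Midpoint longitude = -169.4° + (-71.0°)/2 = -169.4° − 35.5° = -204.9°.
Normalise into (−180°, 180°]: +155.1°.
(The naïve average (-169.4 + +119.6)/2 = -24.9° is on the wrong side of the globe.)

+155.1°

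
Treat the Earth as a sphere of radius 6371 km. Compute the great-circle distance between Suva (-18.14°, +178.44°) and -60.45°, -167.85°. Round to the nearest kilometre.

4830 km

Δλ = -167.85 − 178.44 = -346.29°; wrapped into (−180°, 180°]: 13.71°.
Δφ = -60.45 − -18.14 = -42.31°.
a = sin²(Δφ/2) + cos φ₁ · cos φ₂ · sin²(Δλ/2) = 0.136920.
c = 2·atan2(√a, √(1−a)) = 0.75808 rad → d = 6371·c ≈ 4829.70 km.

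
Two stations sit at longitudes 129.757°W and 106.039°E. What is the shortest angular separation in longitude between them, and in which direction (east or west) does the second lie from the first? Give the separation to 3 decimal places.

Raw difference: 106.039 − -129.757 = 235.796°.
Normalise into (−180°, 180°]: 235.796° − 360° = -124.204°.
Negative ⇒ the second point lies to the west; separation 124.204°.

124.204° west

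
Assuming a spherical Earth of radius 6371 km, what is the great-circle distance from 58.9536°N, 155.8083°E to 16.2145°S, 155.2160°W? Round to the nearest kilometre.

9460 km

Δλ = -155.2160 − 155.8083 = -311.0243°; wrapped into (−180°, 180°]: 48.9757°.
Δφ = -16.2145 − 58.9536 = -75.1681°.
a = sin²(Δφ/2) + cos φ₁ · cos φ₂ · sin²(Δλ/2) = 0.457092.
c = 2·atan2(√a, √(1−a)) = 1.48487 rad → d = 6371·c ≈ 9460.13 km.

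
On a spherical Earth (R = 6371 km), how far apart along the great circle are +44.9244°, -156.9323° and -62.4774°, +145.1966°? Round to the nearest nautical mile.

7018 nmi

Δλ = 145.1966 − -156.9323 = 302.1289°; wrapped into (−180°, 180°]: -57.8711°.
Δφ = -62.4774 − 44.9244 = -107.4018°.
a = sin²(Δφ/2) + cos φ₁ · cos φ₂ · sin²(Δλ/2) = 0.726125.
c = 2·atan2(√a, √(1−a)) = 2.04008 rad → d = 6371·c ≈ 12997.37 km ≈ 7018.02 nmi.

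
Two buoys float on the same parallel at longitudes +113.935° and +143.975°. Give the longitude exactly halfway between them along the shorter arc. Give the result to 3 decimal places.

+128.955°

Signed shortest Δλ from +113.935° to +143.975° is +30.040°.
Midpoint longitude = +113.935° + (+30.040°)/2 = +113.935° + 15.020° = +128.955°.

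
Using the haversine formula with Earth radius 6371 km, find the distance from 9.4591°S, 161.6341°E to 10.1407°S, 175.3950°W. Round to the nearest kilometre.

Δλ = -175.3950 − 161.6341 = -337.0291°; wrapped into (−180°, 180°]: 22.9709°.
Δφ = -10.1407 − -9.4591 = -0.6816°.
a = sin²(Δφ/2) + cos φ₁ · cos φ₂ · sin²(Δλ/2) = 0.038534.
c = 2·atan2(√a, √(1−a)) = 0.39517 rad → d = 6371·c ≈ 2517.61 km.

2518 km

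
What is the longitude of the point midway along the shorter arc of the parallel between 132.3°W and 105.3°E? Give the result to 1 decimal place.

Signed shortest Δλ from -132.3° to +105.3° is -122.4°.
Midpoint longitude = -132.3° + (-122.4°)/2 = -132.3° − 61.2° = -193.5°.
Normalise into (−180°, 180°]: +166.5°.
(The naïve average (-132.3 + +105.3)/2 = -13.5° is on the wrong side of the globe.)

166.5°E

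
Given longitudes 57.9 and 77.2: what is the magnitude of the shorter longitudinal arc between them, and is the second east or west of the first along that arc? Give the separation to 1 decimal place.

Raw difference: 77.2 − 57.9 = 19.3°.
Normalise into (−180°, 180°]: 19.3° stays 19.3°.
Positive ⇒ the second point lies to the east; separation 19.3°.

19.3° east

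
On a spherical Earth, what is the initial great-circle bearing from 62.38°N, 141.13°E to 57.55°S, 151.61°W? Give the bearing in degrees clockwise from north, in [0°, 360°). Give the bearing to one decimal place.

139.3°

Δλ = -151.61 − 141.13 = -292.74°; wrapped into (−180°, 180°]: 67.26°.
θ = atan2( sin Δλ · cos φ₂ , cos φ₁ · sin φ₂ − sin φ₁ · cos φ₂ · cos Δλ )
  = atan2(0.49486, -0.57499) = 139.284° → normalised to [0°, 360°): 139.284°.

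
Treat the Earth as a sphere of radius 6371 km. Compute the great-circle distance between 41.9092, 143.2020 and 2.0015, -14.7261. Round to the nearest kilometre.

Δλ = -14.7261 − 143.2020 = -157.9281°.
Δφ = 2.0015 − 41.9092 = -39.9077°.
a = sin²(Δφ/2) + cos φ₁ · cos φ₂ · sin²(Δλ/2) = 0.832957.
c = 2·atan2(√a, √(1−a)) = 2.29952 rad → d = 6371·c ≈ 14650.21 km.

14650 km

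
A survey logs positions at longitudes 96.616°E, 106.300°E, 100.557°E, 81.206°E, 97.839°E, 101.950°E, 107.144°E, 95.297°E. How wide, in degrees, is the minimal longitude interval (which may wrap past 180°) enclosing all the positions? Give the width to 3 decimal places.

Sort the longitudes: +81.206°, +95.297°, +96.616°, +97.839°, +100.557°, +101.950°, +106.300°, +107.144°.
Eastward gaps between consecutive values (wrapping around): 14.091°, 1.319°, 1.223°, 2.718°, 1.393°, 4.350°, 0.844°, 334.062°.
Largest gap = 334.062° ⇒ minimal covering band is its complement: 360° − 334.062° = 25.938°.
Band runs from +81.206° eastward to +107.144°.

25.938°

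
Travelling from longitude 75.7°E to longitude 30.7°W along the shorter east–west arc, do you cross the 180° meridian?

Signed shortest Δλ = ((-30.7 − 75.7 + 180) mod 360) − 180 = -106.4°.
Going west by 106.4° from +75.7° reaches -30.7° without touching 180°.

No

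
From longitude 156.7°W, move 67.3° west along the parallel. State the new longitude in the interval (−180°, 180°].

136.0°E

Start at -156.7°; shift −67.3° → -224.0°.
-224.0° lies outside (−180°, 180°]; add 360° → +136.0°.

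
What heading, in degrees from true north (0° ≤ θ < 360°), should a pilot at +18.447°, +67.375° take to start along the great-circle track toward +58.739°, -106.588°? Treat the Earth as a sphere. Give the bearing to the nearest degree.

357°

Δλ = -106.588 − 67.375 = -173.963°.
θ = atan2( sin Δλ · cos φ₂ , cos φ₁ · sin φ₂ − sin φ₁ · cos φ₂ · cos Δλ )
  = atan2(-0.05458, 0.97418) = -3.207° → normalised to [0°, 360°): 356.793°.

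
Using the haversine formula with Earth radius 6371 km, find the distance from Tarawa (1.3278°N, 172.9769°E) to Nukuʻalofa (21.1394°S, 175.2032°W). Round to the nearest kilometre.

Δλ = -175.2032 − 172.9769 = -348.1801°; wrapped into (−180°, 180°]: 11.8199°.
Δφ = -21.1394 − 1.3278 = -22.4672°.
a = sin²(Δφ/2) + cos φ₁ · cos φ₂ · sin²(Δλ/2) = 0.047837.
c = 2·atan2(√a, √(1−a)) = 0.44100 rad → d = 6371·c ≈ 2809.59 km.

2810 km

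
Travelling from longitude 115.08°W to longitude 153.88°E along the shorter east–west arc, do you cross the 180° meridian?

Naïve |153.88 − -115.08| = 268.96° > 180°, so the shorter arc goes the other way round — across 180°.
Signed shortest Δλ = ((153.88 − -115.08 + 180) mod 360) − 180 = -91.04°.
Going west by 91.04° from -115.08° passes through 180° before reaching +153.88°.

Yes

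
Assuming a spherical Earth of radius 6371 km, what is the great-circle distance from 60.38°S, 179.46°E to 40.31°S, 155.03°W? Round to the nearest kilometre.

2836 km

Δλ = -155.03 − 179.46 = -334.49°; wrapped into (−180°, 180°]: 25.51°.
Δφ = -40.31 − -60.38 = 20.07°.
a = sin²(Δφ/2) + cos φ₁ · cos φ₂ · sin²(Δλ/2) = 0.048734.
c = 2·atan2(√a, √(1−a)) = 0.44518 rad → d = 6371·c ≈ 2836.27 km.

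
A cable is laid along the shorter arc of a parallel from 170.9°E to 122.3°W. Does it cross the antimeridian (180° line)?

Yes

Naïve |-122.3 − 170.9| = 293.2° > 180°, so the shorter arc goes the other way round — across 180°.
Signed shortest Δλ = ((-122.3 − 170.9 + 180) mod 360) − 180 = 66.8°.
Going east by 66.8° from +170.9° passes through 180° before reaching -122.3°.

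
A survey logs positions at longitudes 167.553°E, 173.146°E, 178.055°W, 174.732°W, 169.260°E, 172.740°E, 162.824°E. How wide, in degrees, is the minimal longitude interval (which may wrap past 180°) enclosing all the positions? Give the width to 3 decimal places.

22.444°

Sort the longitudes: -178.055°, -174.732°, +162.824°, +167.553°, +169.260°, +172.740°, +173.146°.
Eastward gaps between consecutive values (wrapping around): 3.323°, 337.556°, 4.729°, 1.707°, 3.480°, 0.406°, 8.799°.
Largest gap = 337.556° ⇒ minimal covering band is its complement: 360° − 337.556° = 22.444°.
Band runs from +162.824° eastward to -174.732°, crossing the antimeridian.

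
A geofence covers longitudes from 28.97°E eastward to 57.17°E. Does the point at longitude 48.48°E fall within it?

Band width going east from +28.97° to +57.17°: ((57.17 − 28.97) mod 360) = 28.20°.
Offset of +48.48° east of the west edge: ((48.48 − 28.97) mod 360) = 19.51°.
19.51° ≤ 28.20° ⇒ inside.

Yes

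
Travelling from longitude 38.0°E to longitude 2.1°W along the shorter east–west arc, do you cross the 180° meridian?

Signed shortest Δλ = ((-2.1 − 38.0 + 180) mod 360) − 180 = -40.1°.
Going west by 40.1° from +38.0° reaches -2.1° without touching 180°.

No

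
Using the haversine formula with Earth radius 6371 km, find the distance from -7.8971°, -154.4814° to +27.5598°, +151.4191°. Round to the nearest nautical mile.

3793 nmi

Δλ = 151.4191 − -154.4814 = 305.9005°; wrapped into (−180°, 180°]: -54.0995°.
Δφ = 27.5598 − -7.8971 = 35.4569°.
a = sin²(Δφ/2) + cos φ₁ · cos φ₂ · sin²(Δλ/2) = 0.274328.
c = 2·atan2(√a, √(1−a)) = 1.10253 rad → d = 6371·c ≈ 7024.20 km ≈ 3792.76 nmi.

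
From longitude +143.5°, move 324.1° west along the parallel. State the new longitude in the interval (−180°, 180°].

+179.4°

Start at +143.5°; shift −324.1° → -180.6°.
-180.6° lies outside (−180°, 180°]; add 360° → +179.4°.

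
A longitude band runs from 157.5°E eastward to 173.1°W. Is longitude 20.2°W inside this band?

No

Band width going east from +157.5° to -173.1°: ((-173.1 − 157.5) mod 360) = 29.4°.
Offset of -20.2° east of the west edge: ((-20.2 − 157.5) mod 360) = 182.3°.
182.3° > 29.4° ⇒ outside.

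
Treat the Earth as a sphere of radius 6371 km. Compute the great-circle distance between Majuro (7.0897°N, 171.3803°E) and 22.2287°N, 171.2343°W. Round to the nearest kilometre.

Δλ = -171.2343 − 171.3803 = -342.6146°; wrapped into (−180°, 180°]: 17.3854°.
Δφ = 22.2287 − 7.0897 = 15.1390°.
a = sin²(Δφ/2) + cos φ₁ · cos φ₂ · sin²(Δλ/2) = 0.038335.
c = 2·atan2(√a, √(1−a)) = 0.39413 rad → d = 6371·c ≈ 2511.02 km.

2511 km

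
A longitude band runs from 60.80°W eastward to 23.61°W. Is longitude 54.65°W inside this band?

Band width going east from -60.80° to -23.61°: ((-23.61 − -60.80) mod 360) = 37.19°.
Offset of -54.65° east of the west edge: ((-54.65 − -60.80) mod 360) = 6.15°.
6.15° ≤ 37.19° ⇒ inside.

Yes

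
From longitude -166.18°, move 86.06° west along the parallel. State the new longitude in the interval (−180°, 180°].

+107.76°

Start at -166.18°; shift −86.06° → -252.24°.
-252.24° lies outside (−180°, 180°]; add 360° → +107.76°.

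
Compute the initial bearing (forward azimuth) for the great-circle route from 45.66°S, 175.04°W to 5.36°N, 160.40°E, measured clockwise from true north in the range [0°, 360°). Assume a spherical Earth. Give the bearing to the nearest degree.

Δλ = 160.40 − -175.04 = 335.44°; wrapped into (−180°, 180°]: -24.56°.
θ = atan2( sin Δλ · cos φ₂ , cos φ₁ · sin φ₂ − sin φ₁ · cos φ₂ · cos Δλ )
  = atan2(-0.41383, 0.71294) = -30.133° → normalised to [0°, 360°): 329.867°.

330°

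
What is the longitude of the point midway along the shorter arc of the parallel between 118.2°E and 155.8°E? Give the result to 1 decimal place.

Signed shortest Δλ from +118.2° to +155.8° is +37.6°.
Midpoint longitude = +118.2° + (+37.6°)/2 = +118.2° + 18.8° = +137.0°.

137.0°E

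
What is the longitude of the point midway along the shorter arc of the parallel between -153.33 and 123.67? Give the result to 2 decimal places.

+165.17°

Signed shortest Δλ from -153.33° to +123.67° is -83.00°.
Midpoint longitude = -153.33° + (-83.00°)/2 = -153.33° − 41.50° = -194.83°.
Normalise into (−180°, 180°]: +165.17°.
(The naïve average (-153.33 + +123.67)/2 = -14.83° is on the wrong side of the globe.)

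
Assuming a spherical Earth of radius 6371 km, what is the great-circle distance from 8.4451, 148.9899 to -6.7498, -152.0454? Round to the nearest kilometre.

Δλ = -152.0454 − 148.9899 = -301.0353°; wrapped into (−180°, 180°]: 58.9647°.
Δφ = -6.7498 − 8.4451 = -15.1949°.
a = sin²(Δφ/2) + cos φ₁ · cos φ₂ · sin²(Δλ/2) = 0.255410.
c = 2·atan2(√a, √(1−a)) = 1.05965 rad → d = 6371·c ≈ 6751.01 km.

6751 km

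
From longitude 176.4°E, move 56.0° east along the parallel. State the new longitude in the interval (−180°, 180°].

127.6°W

Start at +176.4°; shift +56.0° → +232.4°.
+232.4° lies outside (−180°, 180°]; subtract 360° → -127.6°.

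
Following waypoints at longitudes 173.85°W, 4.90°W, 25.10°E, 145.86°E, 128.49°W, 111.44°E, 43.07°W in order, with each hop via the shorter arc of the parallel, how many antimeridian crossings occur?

Leg 1: -173.85° → -4.90°, shortest Δλ = 168.95° (east) — does not cross 180°.
Leg 2: -4.90° → +25.10°, shortest Δλ = 30.0° (east) — does not cross 180°.
Leg 3: +25.10° → +145.86°, shortest Δλ = 120.76° (east) — does not cross 180°.
Leg 4: +145.86° → -128.49°, shortest Δλ = 85.65° (east) — crosses 180°.
Leg 5: -128.49° → +111.44°, shortest Δλ = -120.07° (west) — crosses 180°.
Leg 6: +111.44° → -43.07°, shortest Δλ = -154.51° (west) — does not cross 180°.
Total crossings: 2.

2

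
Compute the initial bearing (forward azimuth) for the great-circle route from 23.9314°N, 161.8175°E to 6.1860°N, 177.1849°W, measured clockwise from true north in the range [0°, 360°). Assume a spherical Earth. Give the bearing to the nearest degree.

Δλ = -177.1849 − 161.8175 = -339.0024°; wrapped into (−180°, 180°]: 20.9976°.
θ = atan2( sin Δλ · cos φ₂ , cos φ₁ · sin φ₂ − sin φ₁ · cos φ₂ · cos Δλ )
  = atan2(0.35624, -0.27801) = 127.968° → normalised to [0°, 360°): 127.968°.

128°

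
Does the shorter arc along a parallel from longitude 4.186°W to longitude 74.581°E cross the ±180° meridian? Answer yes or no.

Signed shortest Δλ = ((74.581 − -4.186 + 180) mod 360) − 180 = 78.767°.
Going east by 78.767° from -4.186° reaches +74.581° without touching 180°.

No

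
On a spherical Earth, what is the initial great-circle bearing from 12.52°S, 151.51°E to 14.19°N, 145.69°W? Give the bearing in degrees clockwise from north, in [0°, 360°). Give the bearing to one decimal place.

Δλ = -145.69 − 151.51 = -297.20°; wrapped into (−180°, 180°]: 62.80°.
θ = atan2( sin Δλ · cos φ₂ , cos φ₁ · sin φ₂ − sin φ₁ · cos φ₂ · cos Δλ )
  = atan2(0.86228, 0.33538) = 68.747° → normalised to [0°, 360°): 68.747°.

68.7°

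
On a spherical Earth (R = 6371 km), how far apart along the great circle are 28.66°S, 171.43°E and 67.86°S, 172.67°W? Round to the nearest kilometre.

Δλ = -172.67 − 171.43 = -344.10°; wrapped into (−180°, 180°]: 15.90°.
Δφ = -67.86 − -28.66 = -39.20°.
a = sin²(Δφ/2) + cos φ₁ · cos φ₂ · sin²(Δλ/2) = 0.118854.
c = 2·atan2(√a, √(1−a)) = 0.70395 rad → d = 6371·c ≈ 4484.86 km.

4485 km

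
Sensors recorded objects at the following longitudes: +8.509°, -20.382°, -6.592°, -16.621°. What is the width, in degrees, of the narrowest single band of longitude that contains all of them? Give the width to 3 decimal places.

Sort the longitudes: -20.382°, -16.621°, -6.592°, +8.509°.
Eastward gaps between consecutive values (wrapping around): 3.761°, 10.029°, 15.101°, 331.109°.
Largest gap = 331.109° ⇒ minimal covering band is its complement: 360° − 331.109° = 28.891°.
Band runs from -20.382° eastward to +8.509°.

28.891°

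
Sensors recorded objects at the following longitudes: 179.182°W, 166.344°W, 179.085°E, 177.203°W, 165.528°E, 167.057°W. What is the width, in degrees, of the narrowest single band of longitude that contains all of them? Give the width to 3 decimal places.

28.128°

Sort the longitudes: -179.182°, -177.203°, -167.057°, -166.344°, +165.528°, +179.085°.
Eastward gaps between consecutive values (wrapping around): 1.979°, 10.146°, 0.713°, 331.872°, 13.557°, 1.733°.
Largest gap = 331.872° ⇒ minimal covering band is its complement: 360° − 331.872° = 28.128°.
Band runs from +165.528° eastward to -166.344°, crossing the antimeridian.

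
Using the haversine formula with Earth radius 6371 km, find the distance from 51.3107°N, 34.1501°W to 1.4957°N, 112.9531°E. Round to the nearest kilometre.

13375 km

Δλ = 112.9531 − -34.1501 = 147.1032°.
Δφ = 1.4957 − 51.3107 = -49.8150°.
a = sin²(Δφ/2) + cos φ₁ · cos φ₂ · sin²(Δλ/2) = 0.752155.
c = 2·atan2(√a, √(1−a)) = 2.09938 rad → d = 6371·c ≈ 13375.14 km.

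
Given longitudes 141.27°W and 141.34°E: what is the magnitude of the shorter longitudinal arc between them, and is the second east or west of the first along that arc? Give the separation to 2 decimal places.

77.39° west

Raw difference: 141.34 − -141.27 = 282.61°.
Normalise into (−180°, 180°]: 282.61° − 360° = -77.39°.
Negative ⇒ the second point lies to the west; separation 77.39°.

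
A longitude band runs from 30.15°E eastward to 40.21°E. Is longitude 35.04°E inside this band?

Band width going east from +30.15° to +40.21°: ((40.21 − 30.15) mod 360) = 10.06°.
Offset of +35.04° east of the west edge: ((35.04 − 30.15) mod 360) = 4.89°.
4.89° ≤ 10.06° ⇒ inside.

Yes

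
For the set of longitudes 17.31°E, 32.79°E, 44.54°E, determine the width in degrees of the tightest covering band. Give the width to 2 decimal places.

Sort the longitudes: +17.31°, +32.79°, +44.54°.
Eastward gaps between consecutive values (wrapping around): 15.48°, 11.75°, 332.77°.
Largest gap = 332.77° ⇒ minimal covering band is its complement: 360° − 332.77° = 27.23°.
Band runs from +17.31° eastward to +44.54°.

27.23°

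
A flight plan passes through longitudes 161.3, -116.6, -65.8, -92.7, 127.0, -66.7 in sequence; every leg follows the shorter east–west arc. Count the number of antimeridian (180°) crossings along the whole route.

Leg 1: +161.3° → -116.6°, shortest Δλ = 82.1° (east) — crosses 180°.
Leg 2: -116.6° → -65.8°, shortest Δλ = 50.8° (east) — does not cross 180°.
Leg 3: -65.8° → -92.7°, shortest Δλ = -26.9° (west) — does not cross 180°.
Leg 4: -92.7° → +127.0°, shortest Δλ = -140.3° (west) — crosses 180°.
Leg 5: +127.0° → -66.7°, shortest Δλ = 166.3° (east) — crosses 180°.
Total crossings: 3.

3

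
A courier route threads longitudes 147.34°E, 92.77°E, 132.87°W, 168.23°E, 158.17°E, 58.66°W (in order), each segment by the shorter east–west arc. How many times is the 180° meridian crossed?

Leg 1: +147.34° → +92.77°, shortest Δλ = -54.57° (west) — does not cross 180°.
Leg 2: +92.77° → -132.87°, shortest Δλ = 134.36° (east) — crosses 180°.
Leg 3: -132.87° → +168.23°, shortest Δλ = -58.9° (west) — crosses 180°.
Leg 4: +168.23° → +158.17°, shortest Δλ = -10.06° (west) — does not cross 180°.
Leg 5: +158.17° → -58.66°, shortest Δλ = 143.17° (east) — crosses 180°.
Total crossings: 3.

3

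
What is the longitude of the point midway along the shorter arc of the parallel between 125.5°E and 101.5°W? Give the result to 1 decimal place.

168.0°W

Signed shortest Δλ from +125.5° to -101.5° is +133.0°.
Midpoint longitude = +125.5° + (+133.0°)/2 = +125.5° + 66.5° = +192.0°.
Normalise into (−180°, 180°]: -168.0°.
(The naïve average (+125.5 + -101.5)/2 = 12.0° is on the wrong side of the globe.)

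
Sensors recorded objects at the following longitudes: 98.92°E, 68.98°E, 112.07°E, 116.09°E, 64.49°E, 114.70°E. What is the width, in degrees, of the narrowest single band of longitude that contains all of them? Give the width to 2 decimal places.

51.60°

Sort the longitudes: +64.49°, +68.98°, +98.92°, +112.07°, +114.70°, +116.09°.
Eastward gaps between consecutive values (wrapping around): 4.49°, 29.94°, 13.15°, 2.63°, 1.39°, 308.40°.
Largest gap = 308.40° ⇒ minimal covering band is its complement: 360° − 308.40° = 51.60°.
Band runs from +64.49° eastward to +116.09°.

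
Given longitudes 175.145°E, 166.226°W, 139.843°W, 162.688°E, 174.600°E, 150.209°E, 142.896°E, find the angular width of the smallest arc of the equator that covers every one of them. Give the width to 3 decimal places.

Sort the longitudes: -166.226°, -139.843°, +142.896°, +150.209°, +162.688°, +174.600°, +175.145°.
Eastward gaps between consecutive values (wrapping around): 26.383°, 282.739°, 7.313°, 12.479°, 11.912°, 0.545°, 18.629°.
Largest gap = 282.739° ⇒ minimal covering band is its complement: 360° − 282.739° = 77.261°.
Band runs from +142.896° eastward to -139.843°, crossing the antimeridian.

77.261°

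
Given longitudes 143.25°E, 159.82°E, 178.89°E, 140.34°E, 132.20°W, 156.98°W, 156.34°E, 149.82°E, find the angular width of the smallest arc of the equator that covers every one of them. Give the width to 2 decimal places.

87.46°

Sort the longitudes: -156.98°, -132.20°, +140.34°, +143.25°, +149.82°, +156.34°, +159.82°, +178.89°.
Eastward gaps between consecutive values (wrapping around): 24.78°, 272.54°, 2.91°, 6.57°, 6.52°, 3.48°, 19.07°, 24.13°.
Largest gap = 272.54° ⇒ minimal covering band is its complement: 360° − 272.54° = 87.46°.
Band runs from +140.34° eastward to -132.20°, crossing the antimeridian.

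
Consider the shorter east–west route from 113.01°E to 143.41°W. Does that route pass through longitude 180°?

Yes

Naïve |-143.41 − 113.01| = 256.42° > 180°, so the shorter arc goes the other way round — across 180°.
Signed shortest Δλ = ((-143.41 − 113.01 + 180) mod 360) − 180 = 103.58°.
Going east by 103.58° from +113.01° passes through 180° before reaching -143.41°.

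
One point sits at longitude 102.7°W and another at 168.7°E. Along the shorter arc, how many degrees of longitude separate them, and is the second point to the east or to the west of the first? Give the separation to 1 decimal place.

88.6° west

Raw difference: 168.7 − -102.7 = 271.4°.
Normalise into (−180°, 180°]: 271.4° − 360° = -88.6°.
Negative ⇒ the second point lies to the west; separation 88.6°.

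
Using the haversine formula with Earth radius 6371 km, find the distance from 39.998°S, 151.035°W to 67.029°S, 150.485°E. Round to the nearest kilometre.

Δλ = 150.485 − -151.035 = 301.520°; wrapped into (−180°, 180°]: -58.480°.
Δφ = -67.029 − -39.998 = -27.031°.
a = sin²(Δφ/2) + cos φ₁ · cos φ₂ · sin²(Δλ/2) = 0.125954.
c = 2·atan2(√a, √(1−a)) = 0.72561 rad → d = 6371·c ≈ 4622.89 km.

4623 km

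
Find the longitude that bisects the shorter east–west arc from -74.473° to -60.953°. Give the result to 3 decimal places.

-67.713°

Signed shortest Δλ from -74.473° to -60.953° is +13.520°.
Midpoint longitude = -74.473° + (+13.520°)/2 = -74.473° + 6.760° = -67.713°.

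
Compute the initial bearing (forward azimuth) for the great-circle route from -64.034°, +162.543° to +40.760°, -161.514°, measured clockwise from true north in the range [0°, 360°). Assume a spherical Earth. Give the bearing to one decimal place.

28.0°

Δλ = -161.514 − 162.543 = -324.057°; wrapped into (−180°, 180°]: 35.943°.
θ = atan2( sin Δλ · cos φ₂ , cos φ₁ · sin φ₂ − sin φ₁ · cos φ₂ · cos Δλ )
  = atan2(0.44461, 0.83719) = 27.972° → normalised to [0°, 360°): 27.972°.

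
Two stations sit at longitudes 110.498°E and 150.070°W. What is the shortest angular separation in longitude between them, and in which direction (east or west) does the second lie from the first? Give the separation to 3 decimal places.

99.432° east

Raw difference: -150.070 − 110.498 = -260.568°.
Normalise into (−180°, 180°]: -260.568° + 360° = 99.432°.
Positive ⇒ the second point lies to the east; separation 99.432°.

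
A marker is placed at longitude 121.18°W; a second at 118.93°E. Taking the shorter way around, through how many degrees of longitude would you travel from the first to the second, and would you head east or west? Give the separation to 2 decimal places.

119.89° west

Raw difference: 118.93 − -121.18 = 240.11°.
Normalise into (−180°, 180°]: 240.11° − 360° = -119.89°.
Negative ⇒ the second point lies to the west; separation 119.89°.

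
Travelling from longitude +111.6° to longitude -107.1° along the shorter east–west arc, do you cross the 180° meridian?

Naïve |-107.1 − 111.6| = 218.7° > 180°, so the shorter arc goes the other way round — across 180°.
Signed shortest Δλ = ((-107.1 − 111.6 + 180) mod 360) − 180 = 141.3°.
Going east by 141.3° from +111.6° passes through 180° before reaching -107.1°.

Yes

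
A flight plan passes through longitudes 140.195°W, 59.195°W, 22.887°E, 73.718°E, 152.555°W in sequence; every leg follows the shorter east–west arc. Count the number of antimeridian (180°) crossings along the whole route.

Leg 1: -140.195° → -59.195°, shortest Δλ = 81.0° (east) — does not cross 180°.
Leg 2: -59.195° → +22.887°, shortest Δλ = 82.082° (east) — does not cross 180°.
Leg 3: +22.887° → +73.718°, shortest Δλ = 50.831° (east) — does not cross 180°.
Leg 4: +73.718° → -152.555°, shortest Δλ = 133.727° (east) — crosses 180°.
Total crossings: 1.

1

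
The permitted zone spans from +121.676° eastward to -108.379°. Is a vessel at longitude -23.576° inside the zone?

No

Band width going east from +121.676° to -108.379°: ((-108.379 − 121.676) mod 360) = 129.945°.
Offset of -23.576° east of the west edge: ((-23.576 − 121.676) mod 360) = 214.748°.
214.748° > 129.945° ⇒ outside.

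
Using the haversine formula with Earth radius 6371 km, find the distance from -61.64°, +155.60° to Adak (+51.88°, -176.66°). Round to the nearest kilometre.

12859 km

Δλ = -176.66 − 155.60 = -332.26°; wrapped into (−180°, 180°]: 27.74°.
Δφ = 51.88 − -61.64 = 113.52°.
a = sin²(Δφ/2) + cos φ₁ · cos φ₂ · sin²(Δλ/2) = 0.716385.
c = 2·atan2(√a, √(1−a)) = 2.01836 rad → d = 6371·c ≈ 12858.97 km.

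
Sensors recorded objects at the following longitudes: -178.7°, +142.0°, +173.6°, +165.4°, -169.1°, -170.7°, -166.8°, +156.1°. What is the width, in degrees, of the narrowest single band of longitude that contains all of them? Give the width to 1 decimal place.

51.2°

Sort the longitudes: -178.7°, -170.7°, -169.1°, -166.8°, +142.0°, +156.1°, +165.4°, +173.6°.
Eastward gaps between consecutive values (wrapping around): 8.0°, 1.6°, 2.3°, 308.8°, 14.1°, 9.3°, 8.2°, 7.7°.
Largest gap = 308.8° ⇒ minimal covering band is its complement: 360° − 308.8° = 51.2°.
Band runs from +142.0° eastward to -166.8°, crossing the antimeridian.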